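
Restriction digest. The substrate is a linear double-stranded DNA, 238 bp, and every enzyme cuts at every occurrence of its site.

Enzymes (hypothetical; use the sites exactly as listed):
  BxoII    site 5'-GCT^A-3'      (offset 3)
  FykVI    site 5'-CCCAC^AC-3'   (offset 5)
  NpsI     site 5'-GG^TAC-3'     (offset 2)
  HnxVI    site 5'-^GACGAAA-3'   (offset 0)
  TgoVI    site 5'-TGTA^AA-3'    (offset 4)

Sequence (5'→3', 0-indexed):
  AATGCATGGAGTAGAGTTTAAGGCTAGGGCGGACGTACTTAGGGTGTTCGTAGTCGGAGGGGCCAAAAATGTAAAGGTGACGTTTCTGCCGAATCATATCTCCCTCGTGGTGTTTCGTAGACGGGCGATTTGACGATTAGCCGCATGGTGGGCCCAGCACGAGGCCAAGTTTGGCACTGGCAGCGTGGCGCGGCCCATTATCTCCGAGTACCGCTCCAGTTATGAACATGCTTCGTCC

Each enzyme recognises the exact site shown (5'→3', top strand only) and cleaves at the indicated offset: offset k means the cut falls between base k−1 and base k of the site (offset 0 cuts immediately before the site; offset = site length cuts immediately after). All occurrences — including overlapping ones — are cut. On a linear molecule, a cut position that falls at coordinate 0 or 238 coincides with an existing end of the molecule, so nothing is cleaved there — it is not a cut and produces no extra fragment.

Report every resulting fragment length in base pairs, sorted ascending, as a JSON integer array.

Scan for sites:
  BxoII (GCTA, off=3): starts [22] → cuts [25]
  FykVI (CCCACAC, off=5): no sites
  NpsI (GGTAC, off=2): no sites
  HnxVI (GACGAAA, off=0): no sites
  TgoVI (TGTAAA, off=4): starts [69] → cuts [73]

Pooled cuts: [25, 73]

Fragments:
  [0,25): 25 bp
  [25,73): 48 bp
  [73,238): 165 bp

[25,48,165]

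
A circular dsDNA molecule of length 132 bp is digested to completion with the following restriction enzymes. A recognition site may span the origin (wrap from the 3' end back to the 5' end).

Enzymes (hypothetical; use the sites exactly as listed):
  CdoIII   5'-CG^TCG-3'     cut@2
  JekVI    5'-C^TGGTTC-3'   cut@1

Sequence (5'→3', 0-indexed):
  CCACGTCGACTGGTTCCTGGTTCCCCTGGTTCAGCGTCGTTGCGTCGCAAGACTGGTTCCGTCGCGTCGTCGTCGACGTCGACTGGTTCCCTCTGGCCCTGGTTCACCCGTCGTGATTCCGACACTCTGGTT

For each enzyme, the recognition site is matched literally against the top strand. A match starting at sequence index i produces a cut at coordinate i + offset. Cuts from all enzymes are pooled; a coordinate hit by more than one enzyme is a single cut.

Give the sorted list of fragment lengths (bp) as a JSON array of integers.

Scan for sites:
  CdoIII CGTCG/2: at [3, 34, 42, 59, 64, 67, 70, 76, 108] ⇒ [5, 36, 44, 61, 66, 69, 72, 78, 110]
  JekVI CTGGTTC/1: at [9, 16, 25, 52, 82, 98, 126] ⇒ [10, 17, 26, 53, 83, 99, 127]

Pooled cuts: [5, 10, 17, 26, 36, 44, 53, 61, 66, 69, 72, 78, 83, 99, 110, 127]

Fragment lengths:
  5→10: 5 bp
  10→17: 7 bp
  17→26: 9 bp
  26→36: 10 bp
  36→44: 8 bp
  44→53: 9 bp
  53→61: 8 bp
  61→66: 5 bp
  66→69: 3 bp
  69→72: 3 bp
  72→78: 6 bp
  78→83: 5 bp
  83→99: 16 bp
  99→110: 11 bp
  110→127: 17 bp
  127→5 (wrap): 132-127+5 = 10 bp

[3,3,5,5,5,6,7,8,8,9,9,10,10,11,16,17]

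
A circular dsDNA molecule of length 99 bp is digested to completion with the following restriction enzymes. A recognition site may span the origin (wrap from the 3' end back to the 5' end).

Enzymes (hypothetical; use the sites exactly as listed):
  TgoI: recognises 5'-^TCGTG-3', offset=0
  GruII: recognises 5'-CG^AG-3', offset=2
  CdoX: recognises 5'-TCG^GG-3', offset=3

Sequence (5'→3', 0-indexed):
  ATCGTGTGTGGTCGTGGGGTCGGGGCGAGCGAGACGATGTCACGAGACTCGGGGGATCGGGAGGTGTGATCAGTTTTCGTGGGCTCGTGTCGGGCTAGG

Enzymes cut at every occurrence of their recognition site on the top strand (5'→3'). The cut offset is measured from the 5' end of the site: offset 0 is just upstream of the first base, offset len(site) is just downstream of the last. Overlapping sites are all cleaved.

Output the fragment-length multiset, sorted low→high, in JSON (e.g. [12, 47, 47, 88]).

[4,5,7,8,8,8,8,10,11,13,17]

Scan for sites:
  TgoI TCGTG/0: at [1, 11, 76, 84] ⇒ [1, 11, 76, 84]
  GruII CGAG/2: at [25, 29, 42] ⇒ [27, 31, 44]
  CdoX TCGGG/3: at [19, 48, 56, 89] ⇒ [22, 51, 59, 92]

Pooled cuts: [1, 11, 22, 27, 31, 44, 51, 59, 76, 84, 92]

Fragments:
  1→11: 10 bp
  11→22: 11 bp
  22→27: 5 bp
  27→31: 4 bp
  31→44: 13 bp
  44→51: 7 bp
  51→59: 8 bp
  59→76: 17 bp
  76→84: 8 bp
  84→92: 8 bp
  92→1 (wrap): 99-92+1 = 8 bp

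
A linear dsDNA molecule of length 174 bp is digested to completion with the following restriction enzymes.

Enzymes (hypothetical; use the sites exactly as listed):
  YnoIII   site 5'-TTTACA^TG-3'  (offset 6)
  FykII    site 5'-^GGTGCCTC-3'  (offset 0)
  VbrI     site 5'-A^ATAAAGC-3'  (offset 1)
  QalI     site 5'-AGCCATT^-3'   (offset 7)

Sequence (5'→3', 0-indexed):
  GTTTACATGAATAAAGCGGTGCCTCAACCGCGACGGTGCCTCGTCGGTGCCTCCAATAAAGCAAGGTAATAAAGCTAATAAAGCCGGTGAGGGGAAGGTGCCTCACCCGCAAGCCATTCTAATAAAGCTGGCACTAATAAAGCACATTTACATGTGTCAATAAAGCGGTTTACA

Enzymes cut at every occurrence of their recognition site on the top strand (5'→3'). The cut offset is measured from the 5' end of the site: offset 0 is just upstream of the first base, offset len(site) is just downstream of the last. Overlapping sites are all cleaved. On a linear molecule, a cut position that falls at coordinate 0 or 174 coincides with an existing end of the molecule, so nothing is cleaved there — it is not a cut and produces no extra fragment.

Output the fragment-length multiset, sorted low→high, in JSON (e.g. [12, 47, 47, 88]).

[3,3,7,7,7,9,10,11,13,15,15,16,17,19,22]

Site scan:
  YnoIII TTTACATG/6: at [1, 146] ⇒ [7, 152]
  FykII GGTGCCTC/0: at [17, 34, 45, 96] ⇒ [17, 34, 45, 96]
  VbrI AATAAAGC/1: at [9, 54, 67, 76, 120, 135, 158] ⇒ [10, 55, 68, 77, 121, 136, 159]
  QalI AGCCATT/7: at [111] ⇒ [118]

Pooled cuts: [7, 10, 17, 34, 45, 55, 68, 77, 96, 118, 121, 136, 152, 159]

Fragments:
  [0,7): 7 bp
  [7,10): 3 bp
  [10,17): 7 bp
  [17,34): 17 bp
  [34,45): 11 bp
  [45,55): 10 bp
  [55,68): 13 bp
  [68,77): 9 bp
  [77,96): 19 bp
  [96,118): 22 bp
  [118,121): 3 bp
  [121,136): 15 bp
  [136,152): 16 bp
  [152,159): 7 bp
  [159,174): 15 bp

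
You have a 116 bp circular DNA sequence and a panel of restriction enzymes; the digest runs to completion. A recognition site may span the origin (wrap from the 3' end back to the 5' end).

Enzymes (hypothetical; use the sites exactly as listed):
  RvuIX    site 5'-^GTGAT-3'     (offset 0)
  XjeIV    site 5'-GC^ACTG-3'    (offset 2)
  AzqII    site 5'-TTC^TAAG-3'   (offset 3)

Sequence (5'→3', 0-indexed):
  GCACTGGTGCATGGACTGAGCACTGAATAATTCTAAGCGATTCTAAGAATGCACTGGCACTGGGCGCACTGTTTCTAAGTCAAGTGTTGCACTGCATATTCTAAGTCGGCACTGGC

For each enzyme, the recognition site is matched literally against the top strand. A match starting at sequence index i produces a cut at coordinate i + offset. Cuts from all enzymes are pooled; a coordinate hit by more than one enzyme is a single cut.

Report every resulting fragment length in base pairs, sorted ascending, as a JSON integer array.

[6,8,8,9,9,9,10,11,12,15,19]

Scan for sites:
  RvuIX (GTGAT, off=0): no sites
  XjeIV (GCACTG, off=2): starts [0, 19, 50, 56, 65, 88, 108] → cuts [2, 21, 52, 58, 67, 90, 110]
  AzqII (TTCTAAG, off=3): starts [30, 40, 72, 98] → cuts [33, 43, 75, 101]

Pooled cuts: [2, 21, 33, 43, 52, 58, 67, 75, 90, 101, 110]

Fragments:
  2→21: 19 bp
  21→33: 12 bp
  33→43: 10 bp
  43→52: 9 bp
  52→58: 6 bp
  58→67: 9 bp
  67→75: 8 bp
  75→90: 15 bp
  90→101: 11 bp
  101→110: 9 bp
  110→2 (wrap): 116-110+2 = 8 bp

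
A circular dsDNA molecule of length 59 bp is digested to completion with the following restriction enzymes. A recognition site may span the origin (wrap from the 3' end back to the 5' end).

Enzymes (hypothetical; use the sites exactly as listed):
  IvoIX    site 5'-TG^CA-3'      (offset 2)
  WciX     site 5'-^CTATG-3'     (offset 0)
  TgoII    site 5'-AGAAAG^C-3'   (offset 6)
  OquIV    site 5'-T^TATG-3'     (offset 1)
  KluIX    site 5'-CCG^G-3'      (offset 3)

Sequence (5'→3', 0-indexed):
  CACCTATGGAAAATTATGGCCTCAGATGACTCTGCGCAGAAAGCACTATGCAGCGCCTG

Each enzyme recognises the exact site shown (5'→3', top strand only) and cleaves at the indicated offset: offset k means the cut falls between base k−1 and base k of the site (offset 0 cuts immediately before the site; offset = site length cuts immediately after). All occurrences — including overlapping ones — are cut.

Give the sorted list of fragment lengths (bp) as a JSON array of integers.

Per-enzyme occurrences:
  IvoIX TGCA/2: at [48, 57] ⇒ [0, 50]
  WciX CTATG/0: at [3, 45] ⇒ [3, 45]
  TgoII AGAAAGC/6: at [37] ⇒ [43]
  OquIV TTATG/1: at [13] ⇒ [14]
  KluIX (CCGG, off=3): no sites

Pooled cuts: [0, 3, 14, 43, 45, 50]

Fragment lengths:
  0→3: 3 bp
  3→14: 11 bp
  14→43: 29 bp
  43→45: 2 bp
  45→50: 5 bp
  50→0 (wrap): 59-50+0 = 9 bp

[2,3,5,9,11,29]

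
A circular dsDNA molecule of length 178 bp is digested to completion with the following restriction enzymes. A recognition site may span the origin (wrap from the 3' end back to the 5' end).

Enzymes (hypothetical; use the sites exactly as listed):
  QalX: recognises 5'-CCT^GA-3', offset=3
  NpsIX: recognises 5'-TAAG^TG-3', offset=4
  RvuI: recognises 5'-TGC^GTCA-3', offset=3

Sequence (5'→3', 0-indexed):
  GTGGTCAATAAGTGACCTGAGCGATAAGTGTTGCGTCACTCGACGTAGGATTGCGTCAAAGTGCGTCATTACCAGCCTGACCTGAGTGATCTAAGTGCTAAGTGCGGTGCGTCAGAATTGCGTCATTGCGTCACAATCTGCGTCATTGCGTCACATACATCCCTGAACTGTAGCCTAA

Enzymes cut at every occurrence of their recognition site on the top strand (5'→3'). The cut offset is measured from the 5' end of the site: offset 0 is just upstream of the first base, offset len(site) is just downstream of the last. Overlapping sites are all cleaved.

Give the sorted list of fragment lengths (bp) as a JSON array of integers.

Per-enzyme occurrences:
  QalX (CCTGA, off=3): starts [15, 75, 80, 161] → cuts [18, 78, 83, 164]
  NpsIX (TAAGTG, off=4): starts [8, 24, 91, 98, 175] → cuts [1, 12, 28, 95, 102]
  RvuI (TGCGTCA, off=3): starts [31, 51, 61, 107, 118, 126, 138, 146] → cuts [34, 54, 64, 110, 121, 129, 141, 149]

All cut coordinates (distinct, sorted): [1, 12, 18, 28, 34, 54, 64, 78, 83, 95, 102, 110, 121, 129, 141, 149, 164]

Fragment lengths:
  1→12: 11 bp
  12→18: 6 bp
  18→28: 10 bp
  28→34: 6 bp
  34→54: 20 bp
  54→64: 10 bp
  64→78: 14 bp
  78→83: 5 bp
  83→95: 12 bp
  95→102: 7 bp
  102→110: 8 bp
  110→121: 11 bp
  121→129: 8 bp
  129→141: 12 bp
  141→149: 8 bp
  149→164: 15 bp
  164→1 (wrap): 178-164+1 = 15 bp

[5,6,6,7,8,8,8,10,10,11,11,12,12,14,15,15,20]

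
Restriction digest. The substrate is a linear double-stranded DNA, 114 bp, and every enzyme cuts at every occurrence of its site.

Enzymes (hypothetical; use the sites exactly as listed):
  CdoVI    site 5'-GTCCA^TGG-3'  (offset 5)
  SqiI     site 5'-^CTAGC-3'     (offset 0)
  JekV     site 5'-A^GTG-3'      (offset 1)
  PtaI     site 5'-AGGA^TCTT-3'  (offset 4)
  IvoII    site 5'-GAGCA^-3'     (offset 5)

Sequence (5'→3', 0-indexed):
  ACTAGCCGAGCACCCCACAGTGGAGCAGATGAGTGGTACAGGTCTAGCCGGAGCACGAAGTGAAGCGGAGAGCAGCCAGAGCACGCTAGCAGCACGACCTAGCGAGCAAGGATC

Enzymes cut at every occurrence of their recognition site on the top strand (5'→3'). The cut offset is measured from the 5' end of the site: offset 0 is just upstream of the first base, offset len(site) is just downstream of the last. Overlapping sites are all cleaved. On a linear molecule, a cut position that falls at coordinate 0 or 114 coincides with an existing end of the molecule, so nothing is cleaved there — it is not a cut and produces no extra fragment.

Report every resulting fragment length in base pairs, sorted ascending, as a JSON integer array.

[1,2,4,5,6,7,8,9,10,11,11,12,13,15]

Per-enzyme occurrences:
  CdoVI (GTCCATGG, off=5): no sites
  SqiI CTAGC/0: at [1, 43, 85, 98] ⇒ [1, 43, 85, 98]
  JekV AGTG/1: at [18, 31, 58] ⇒ [19, 32, 59]
  PtaI (AGGATCTT, off=4): no sites
  IvoII GAGCA/5: at [7, 22, 50, 69, 78, 103] ⇒ [12, 27, 55, 74, 83, 108]

Pooled cuts: [1, 12, 19, 27, 32, 43, 55, 59, 74, 83, 85, 98, 108]

Fragments:
  [0,1): 1 bp
  [1,12): 11 bp
  [12,19): 7 bp
  [19,27): 8 bp
  [27,32): 5 bp
  [32,43): 11 bp
  [43,55): 12 bp
  [55,59): 4 bp
  [59,74): 15 bp
  [74,83): 9 bp
  [83,85): 2 bp
  [85,98): 13 bp
  [98,108): 10 bp
  [108,114): 6 bp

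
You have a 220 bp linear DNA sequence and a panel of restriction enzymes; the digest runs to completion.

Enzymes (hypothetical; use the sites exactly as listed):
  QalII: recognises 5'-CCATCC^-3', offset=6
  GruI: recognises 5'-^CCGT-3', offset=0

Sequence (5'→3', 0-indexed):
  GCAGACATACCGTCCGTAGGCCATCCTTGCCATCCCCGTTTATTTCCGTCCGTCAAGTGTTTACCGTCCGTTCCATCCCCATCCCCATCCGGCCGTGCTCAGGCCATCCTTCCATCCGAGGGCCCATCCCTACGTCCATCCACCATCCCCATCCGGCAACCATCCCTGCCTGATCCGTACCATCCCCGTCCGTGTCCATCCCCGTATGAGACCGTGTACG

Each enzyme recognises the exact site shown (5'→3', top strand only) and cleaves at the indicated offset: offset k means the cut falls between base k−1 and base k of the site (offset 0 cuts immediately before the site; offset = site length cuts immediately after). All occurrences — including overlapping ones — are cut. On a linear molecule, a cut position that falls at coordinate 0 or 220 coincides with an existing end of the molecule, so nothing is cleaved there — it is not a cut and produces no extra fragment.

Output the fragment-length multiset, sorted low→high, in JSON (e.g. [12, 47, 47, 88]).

Per-enzyme occurrences:
  QalII (CCATCC, off=6): starts [20, 29, 72, 78, 84, 103, 111, 123, 135, 142, 148, 159, 179, 195] → cuts [26, 35, 78, 84, 90, 109, 117, 129, 141, 148, 154, 165, 185, 201]
  GruI (CCGT, off=0): starts [9, 13, 35, 45, 49, 63, 67, 92, 174, 185, 189, 201, 211] → cuts [9, 13, 35, 45, 49, 63, 67, 92, 174, 185, 189, 201, 211]

All cut coordinates (distinct, sorted): [9, 13, 26, 35, 45, 49, 63, 67, 78, 84, 90, 92, 109, 117, 129, 141, 148, 154, 165, 174, 185, 189, 201, 211]

Fragment lengths:
  [0,9): 9 bp
  [9,13): 4 bp
  [13,26): 13 bp
  [26,35): 9 bp
  [35,45): 10 bp
  [45,49): 4 bp
  [49,63): 14 bp
  [63,67): 4 bp
  [67,78): 11 bp
  [78,84): 6 bp
  [84,90): 6 bp
  [90,92): 2 bp
  [92,109): 17 bp
  [109,117): 8 bp
  [117,129): 12 bp
  [129,141): 12 bp
  [141,148): 7 bp
  [148,154): 6 bp
  [154,165): 11 bp
  [165,174): 9 bp
  [174,185): 11 bp
  [185,189): 4 bp
  [189,201): 12 bp
  [201,211): 10 bp
  [211,220): 9 bp

[2,4,4,4,4,6,6,6,7,8,9,9,9,9,10,10,11,11,11,12,12,12,13,14,17]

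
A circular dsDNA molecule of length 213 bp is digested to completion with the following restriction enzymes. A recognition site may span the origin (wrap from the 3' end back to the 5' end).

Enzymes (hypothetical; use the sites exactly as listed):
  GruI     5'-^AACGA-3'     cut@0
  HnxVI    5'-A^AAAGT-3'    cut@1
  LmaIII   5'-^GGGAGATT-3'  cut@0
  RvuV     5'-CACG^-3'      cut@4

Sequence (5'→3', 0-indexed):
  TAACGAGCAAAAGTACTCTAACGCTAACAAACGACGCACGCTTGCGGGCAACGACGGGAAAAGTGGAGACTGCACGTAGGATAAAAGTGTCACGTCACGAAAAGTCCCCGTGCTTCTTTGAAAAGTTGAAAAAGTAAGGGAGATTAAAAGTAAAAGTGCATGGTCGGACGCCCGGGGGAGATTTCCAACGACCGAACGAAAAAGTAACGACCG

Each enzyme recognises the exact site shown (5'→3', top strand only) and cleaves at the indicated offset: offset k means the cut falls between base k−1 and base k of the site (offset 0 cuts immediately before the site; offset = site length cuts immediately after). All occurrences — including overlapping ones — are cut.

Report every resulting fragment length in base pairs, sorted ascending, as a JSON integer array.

[1,5,5,6,6,7,7,8,8,9,9,9,9,10,11,11,11,17,20,21,23]

Per-enzyme occurrences:
  GruI (AACGA, off=0): starts [1, 29, 49, 186, 194, 205] → cuts [1, 29, 49, 186, 194, 205]
  HnxVI (AAAAGT, off=1): starts [8, 58, 82, 99, 120, 129, 145, 151, 199] → cuts [9, 59, 83, 100, 121, 130, 146, 152, 200]
  LmaIII (GGGAGATT, off=0): starts [137, 175] → cuts [137, 175]
  RvuV (CACG, off=4): starts [36, 72, 90, 95] → cuts [40, 76, 94, 99]

All cut coordinates (distinct, sorted): [1, 9, 29, 40, 49, 59, 76, 83, 94, 99, 100, 121, 130, 137, 146, 152, 175, 186, 194, 200, 205]

Fragments:
  1→9: 8 bp
  9→29: 20 bp
  29→40: 11 bp
  40→49: 9 bp
  49→59: 10 bp
  59→76: 17 bp
  76→83: 7 bp
  83→94: 11 bp
  94→99: 5 bp
  99→100: 1 bp
  100→121: 21 bp
  121→130: 9 bp
  130→137: 7 bp
  137→146: 9 bp
  146→152: 6 bp
  152→175: 23 bp
  175→186: 11 bp
  186→194: 8 bp
  194→200: 6 bp
  200→205: 5 bp
  205→1 (wrap): 213-205+1 = 9 bp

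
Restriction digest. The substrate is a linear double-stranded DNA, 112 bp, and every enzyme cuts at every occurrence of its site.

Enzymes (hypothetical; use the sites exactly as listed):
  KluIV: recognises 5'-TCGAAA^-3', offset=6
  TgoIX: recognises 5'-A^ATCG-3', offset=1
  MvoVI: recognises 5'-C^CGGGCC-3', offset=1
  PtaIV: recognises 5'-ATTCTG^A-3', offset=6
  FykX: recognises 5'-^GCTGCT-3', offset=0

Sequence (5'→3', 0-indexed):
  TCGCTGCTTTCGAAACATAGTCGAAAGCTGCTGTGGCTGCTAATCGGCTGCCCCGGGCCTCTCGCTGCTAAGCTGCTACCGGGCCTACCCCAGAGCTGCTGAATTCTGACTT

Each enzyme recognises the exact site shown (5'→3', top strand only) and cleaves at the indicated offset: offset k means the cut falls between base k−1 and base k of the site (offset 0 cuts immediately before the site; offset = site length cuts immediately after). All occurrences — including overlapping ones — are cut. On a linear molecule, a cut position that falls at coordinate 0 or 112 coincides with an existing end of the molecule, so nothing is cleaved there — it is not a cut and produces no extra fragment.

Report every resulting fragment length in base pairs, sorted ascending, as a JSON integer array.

Per-enzyme occurrences:
  KluIV (TCGAAA, off=6): starts [9, 20] → cuts [15, 26]
  TgoIX (AATCG, off=1): starts [41] → cuts [42]
  MvoVI (CCGGGCC, off=1): starts [52, 78] → cuts [53, 79]
  PtaIV (ATTCTGA, off=6): starts [102] → cuts [108]
  FykX (GCTGCT, off=0): starts [2, 26, 35, 63, 71, 94] → cuts [2, 26, 35, 63, 71, 94]

Pooled cuts: [2, 15, 26, 35, 42, 53, 63, 71, 79, 94, 108]

Fragment lengths:
  [0,2): 2 bp
  [2,15): 13 bp
  [15,26): 11 bp
  [26,35): 9 bp
  [35,42): 7 bp
  [42,53): 11 bp
  [53,63): 10 bp
  [63,71): 8 bp
  [71,79): 8 bp
  [79,94): 15 bp
  [94,108): 14 bp
  [108,112): 4 bp

[2,4,7,8,8,9,10,11,11,13,14,15]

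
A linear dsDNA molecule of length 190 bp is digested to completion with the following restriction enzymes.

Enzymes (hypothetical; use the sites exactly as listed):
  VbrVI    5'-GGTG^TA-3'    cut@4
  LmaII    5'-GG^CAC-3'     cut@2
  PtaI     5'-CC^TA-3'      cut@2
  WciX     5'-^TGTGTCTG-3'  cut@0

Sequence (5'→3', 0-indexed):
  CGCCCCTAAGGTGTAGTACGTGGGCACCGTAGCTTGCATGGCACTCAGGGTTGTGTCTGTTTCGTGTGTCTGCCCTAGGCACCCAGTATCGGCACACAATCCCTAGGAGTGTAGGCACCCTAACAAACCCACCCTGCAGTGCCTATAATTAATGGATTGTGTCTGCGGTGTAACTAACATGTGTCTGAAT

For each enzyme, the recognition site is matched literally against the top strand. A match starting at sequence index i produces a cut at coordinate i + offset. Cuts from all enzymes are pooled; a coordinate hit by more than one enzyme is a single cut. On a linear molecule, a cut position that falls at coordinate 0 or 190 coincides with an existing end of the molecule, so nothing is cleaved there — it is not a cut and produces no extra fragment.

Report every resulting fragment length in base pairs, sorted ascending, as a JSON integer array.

Site scan:
  VbrVI (GGTGTA, off=4): starts [9, 166] → cuts [13, 170]
  LmaII (GGCAC, off=2): starts [22, 39, 77, 90, 113] → cuts [24, 41, 79, 92, 115]
  PtaI (CCTA, off=2): starts [4, 73, 101, 118, 141] → cuts [6, 75, 103, 120, 143]
  WciX (TGTGTCTG, off=0): starts [51, 64, 157, 179] → cuts [51, 64, 157, 179]

All cut coordinates (distinct, sorted): [6, 13, 24, 41, 51, 64, 75, 79, 92, 103, 115, 120, 143, 157, 170, 179]

Fragment lengths:
  [0,6): 6 bp
  [6,13): 7 bp
  [13,24): 11 bp
  [24,41): 17 bp
  [41,51): 10 bp
  [51,64): 13 bp
  [64,75): 11 bp
  [75,79): 4 bp
  [79,92): 13 bp
  [92,103): 11 bp
  [103,115): 12 bp
  [115,120): 5 bp
  [120,143): 23 bp
  [143,157): 14 bp
  [157,170): 13 bp
  [170,179): 9 bp
  [179,190): 11 bp

[4,5,6,7,9,10,11,11,11,11,12,13,13,13,14,17,23]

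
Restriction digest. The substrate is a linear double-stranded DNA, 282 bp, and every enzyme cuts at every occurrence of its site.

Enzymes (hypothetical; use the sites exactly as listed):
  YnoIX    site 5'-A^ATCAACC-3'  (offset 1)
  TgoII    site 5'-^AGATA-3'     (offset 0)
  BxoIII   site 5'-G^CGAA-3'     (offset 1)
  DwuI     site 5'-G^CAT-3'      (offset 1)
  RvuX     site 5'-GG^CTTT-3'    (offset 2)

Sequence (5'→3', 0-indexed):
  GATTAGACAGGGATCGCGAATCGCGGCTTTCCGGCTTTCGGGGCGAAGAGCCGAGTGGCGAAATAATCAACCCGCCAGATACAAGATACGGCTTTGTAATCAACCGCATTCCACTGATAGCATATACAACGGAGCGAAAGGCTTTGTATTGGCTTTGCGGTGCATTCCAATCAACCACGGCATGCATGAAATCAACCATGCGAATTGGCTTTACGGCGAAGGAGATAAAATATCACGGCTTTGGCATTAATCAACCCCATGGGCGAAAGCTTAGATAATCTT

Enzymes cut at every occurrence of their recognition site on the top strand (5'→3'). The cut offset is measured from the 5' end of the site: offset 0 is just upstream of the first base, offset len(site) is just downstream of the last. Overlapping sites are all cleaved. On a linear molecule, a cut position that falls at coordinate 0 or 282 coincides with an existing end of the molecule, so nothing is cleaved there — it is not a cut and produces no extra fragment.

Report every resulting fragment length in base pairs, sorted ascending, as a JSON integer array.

[4,5,6,6,6,7,7,7,7,7,8,8,8,8,8,9,9,10,10,10,10,11,11,11,14,14,14,15,16,16]

Site scan:
  YnoIX (AATCAACC, off=1): starts [64, 97, 168, 189, 248] → cuts [65, 98, 169, 190, 249]
  TgoII (AGATA, off=0): starts [76, 83, 222, 272] → cuts [76, 83, 222, 272]
  BxoIII (GCGAA, off=1): starts [15, 42, 57, 133, 199, 215, 262] → cuts [16, 43, 58, 134, 200, 216, 263]
  DwuI (GCAT, off=1): starts [105, 119, 161, 179, 183, 243] → cuts [106, 120, 162, 180, 184, 244]
  RvuX (GGCTTT, off=2): starts [24, 32, 89, 139, 150, 206, 236] → cuts [26, 34, 91, 141, 152, 208, 238]

Pooled cuts: [16, 26, 34, 43, 58, 65, 76, 83, 91, 98, 106, 120, 134, 141, 152, 162, 169, 180, 184, 190, 200, 208, 216, 222, 238, 244, 249, 263, 272]

Fragments:
  [0,16): 16 bp
  [16,26): 10 bp
  [26,34): 8 bp
  [34,43): 9 bp
  [43,58): 15 bp
  [58,65): 7 bp
  [65,76): 11 bp
  [76,83): 7 bp
  [83,91): 8 bp
  [91,98): 7 bp
  [98,106): 8 bp
  [106,120): 14 bp
  [120,134): 14 bp
  [134,141): 7 bp
  [141,152): 11 bp
  [152,162): 10 bp
  [162,169): 7 bp
  [169,180): 11 bp
  [180,184): 4 bp
  [184,190): 6 bp
  [190,200): 10 bp
  [200,208): 8 bp
  [208,216): 8 bp
  [216,222): 6 bp
  [222,238): 16 bp
  [238,244): 6 bp
  [244,249): 5 bp
  [249,263): 14 bp
  [263,272): 9 bp
  [272,282): 10 bp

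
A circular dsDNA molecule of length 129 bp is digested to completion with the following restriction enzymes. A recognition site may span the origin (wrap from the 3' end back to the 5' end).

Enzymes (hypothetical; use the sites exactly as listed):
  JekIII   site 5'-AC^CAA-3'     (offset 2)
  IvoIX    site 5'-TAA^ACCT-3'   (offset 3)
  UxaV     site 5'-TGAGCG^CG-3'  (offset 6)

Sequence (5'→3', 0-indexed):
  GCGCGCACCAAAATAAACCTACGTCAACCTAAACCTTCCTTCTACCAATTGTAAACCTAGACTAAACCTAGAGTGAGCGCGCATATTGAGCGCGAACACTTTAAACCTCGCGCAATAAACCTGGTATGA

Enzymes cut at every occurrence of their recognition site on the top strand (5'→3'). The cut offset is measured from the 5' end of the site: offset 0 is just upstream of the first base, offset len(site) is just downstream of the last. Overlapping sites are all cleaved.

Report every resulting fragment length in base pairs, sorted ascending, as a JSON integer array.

Per-enzyme occurrences:
  JekIII ACCAA/2: at [6, 43] ⇒ [8, 45]
  IvoIX TAAACCT/3: at [13, 29, 51, 62, 101, 115] ⇒ [16, 32, 54, 65, 104, 118]
  UxaV TGAGCGCG/6: at [73, 86, 126] ⇒ [3, 79, 92]

Pooled cuts: [3, 8, 16, 32, 45, 54, 65, 79, 92, 104, 118]

Fragment lengths:
  3→8: 5 bp
  8→16: 8 bp
  16→32: 16 bp
  32→45: 13 bp
  45→54: 9 bp
  54→65: 11 bp
  65→79: 14 bp
  79→92: 13 bp
  92→104: 12 bp
  104→118: 14 bp
  118→3 (wrap): 129-118+3 = 14 bp

[5,8,9,11,12,13,13,14,14,14,16]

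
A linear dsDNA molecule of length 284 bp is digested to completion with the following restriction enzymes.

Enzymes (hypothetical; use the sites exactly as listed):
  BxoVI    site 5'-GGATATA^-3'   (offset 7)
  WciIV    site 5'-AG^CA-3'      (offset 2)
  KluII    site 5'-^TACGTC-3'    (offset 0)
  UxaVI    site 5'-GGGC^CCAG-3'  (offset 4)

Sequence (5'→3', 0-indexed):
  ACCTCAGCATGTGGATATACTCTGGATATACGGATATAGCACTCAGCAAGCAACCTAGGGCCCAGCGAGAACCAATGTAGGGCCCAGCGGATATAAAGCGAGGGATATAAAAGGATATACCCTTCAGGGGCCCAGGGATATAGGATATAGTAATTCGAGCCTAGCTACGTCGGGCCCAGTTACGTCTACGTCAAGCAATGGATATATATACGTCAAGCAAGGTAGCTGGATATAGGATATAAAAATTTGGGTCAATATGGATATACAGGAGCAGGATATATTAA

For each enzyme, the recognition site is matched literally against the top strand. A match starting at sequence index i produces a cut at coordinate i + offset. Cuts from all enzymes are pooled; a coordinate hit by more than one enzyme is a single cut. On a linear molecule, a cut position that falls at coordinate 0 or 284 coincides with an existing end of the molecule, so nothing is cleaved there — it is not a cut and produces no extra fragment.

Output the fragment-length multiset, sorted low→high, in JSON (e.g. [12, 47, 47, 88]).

[1,2,4,4,5,6,6,7,7,7,7,8,9,9,9,10,10,11,11,11,11,12,12,12,14,16,17,22,24]

Per-enzyme occurrences:
  BxoVI (GGATATA, off=7): starts [12, 23, 31, 88, 102, 112, 135, 142, 199, 227, 234, 258, 273] → cuts [19, 30, 38, 95, 109, 119, 142, 149, 206, 234, 241, 265, 280]
  WciIV (AGCA, off=2): starts [5, 37, 44, 48, 193, 215, 269] → cuts [7, 39, 46, 50, 195, 217, 271]
  KluII (TACGTC, off=0): starts [165, 180, 186, 208] → cuts [165, 180, 186, 208]
  UxaVI (GGGCCCAG, off=4): starts [57, 79, 127, 171] → cuts [61, 83, 131, 175]

All cut coordinates (distinct, sorted): [7, 19, 30, 38, 39, 46, 50, 61, 83, 95, 109, 119, 131, 142, 149, 165, 175, 180, 186, 195, 206, 208, 217, 234, 241, 265, 271, 280]

Fragment lengths:
  [0,7): 7 bp
  [7,19): 12 bp
  [19,30): 11 bp
  [30,38): 8 bp
  [38,39): 1 bp
  [39,46): 7 bp
  [46,50): 4 bp
  [50,61): 11 bp
  [61,83): 22 bp
  [83,95): 12 bp
  [95,109): 14 bp
  [109,119): 10 bp
  [119,131): 12 bp
  [131,142): 11 bp
  [142,149): 7 bp
  [149,165): 16 bp
  [165,175): 10 bp
  [175,180): 5 bp
  [180,186): 6 bp
  [186,195): 9 bp
  [195,206): 11 bp
  [206,208): 2 bp
  [208,217): 9 bp
  [217,234): 17 bp
  [234,241): 7 bp
  [241,265): 24 bp
  [265,271): 6 bp
  [271,280): 9 bp
  [280,284): 4 bp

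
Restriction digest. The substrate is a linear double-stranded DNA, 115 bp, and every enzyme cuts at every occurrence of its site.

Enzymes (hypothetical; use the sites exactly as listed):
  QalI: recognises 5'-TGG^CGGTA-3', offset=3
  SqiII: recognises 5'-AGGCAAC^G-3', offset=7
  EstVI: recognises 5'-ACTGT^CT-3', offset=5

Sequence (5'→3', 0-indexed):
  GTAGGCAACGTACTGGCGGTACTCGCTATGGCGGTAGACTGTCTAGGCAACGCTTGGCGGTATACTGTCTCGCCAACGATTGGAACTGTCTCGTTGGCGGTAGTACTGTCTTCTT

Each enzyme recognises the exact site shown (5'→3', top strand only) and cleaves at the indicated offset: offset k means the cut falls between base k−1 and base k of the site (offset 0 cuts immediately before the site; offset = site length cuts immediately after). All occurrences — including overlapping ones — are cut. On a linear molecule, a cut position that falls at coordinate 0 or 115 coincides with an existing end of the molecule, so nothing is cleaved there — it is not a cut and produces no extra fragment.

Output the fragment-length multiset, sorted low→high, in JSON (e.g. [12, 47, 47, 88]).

[6,6,7,8,9,9,11,11,12,15,21]

Site scan:
  QalI TGGCGGTA/3: at [13, 28, 54, 94] ⇒ [16, 31, 57, 97]
  SqiII AGGCAACG/7: at [2, 44] ⇒ [9, 51]
  EstVI ACTGTCT/5: at [37, 63, 84, 104] ⇒ [42, 68, 89, 109]

Pooled cuts: [9, 16, 31, 42, 51, 57, 68, 89, 97, 109]

Fragments:
  [0,9): 9 bp
  [9,16): 7 bp
  [16,31): 15 bp
  [31,42): 11 bp
  [42,51): 9 bp
  [51,57): 6 bp
  [57,68): 11 bp
  [68,89): 21 bp
  [89,97): 8 bp
  [97,109): 12 bp
  [109,115): 6 bp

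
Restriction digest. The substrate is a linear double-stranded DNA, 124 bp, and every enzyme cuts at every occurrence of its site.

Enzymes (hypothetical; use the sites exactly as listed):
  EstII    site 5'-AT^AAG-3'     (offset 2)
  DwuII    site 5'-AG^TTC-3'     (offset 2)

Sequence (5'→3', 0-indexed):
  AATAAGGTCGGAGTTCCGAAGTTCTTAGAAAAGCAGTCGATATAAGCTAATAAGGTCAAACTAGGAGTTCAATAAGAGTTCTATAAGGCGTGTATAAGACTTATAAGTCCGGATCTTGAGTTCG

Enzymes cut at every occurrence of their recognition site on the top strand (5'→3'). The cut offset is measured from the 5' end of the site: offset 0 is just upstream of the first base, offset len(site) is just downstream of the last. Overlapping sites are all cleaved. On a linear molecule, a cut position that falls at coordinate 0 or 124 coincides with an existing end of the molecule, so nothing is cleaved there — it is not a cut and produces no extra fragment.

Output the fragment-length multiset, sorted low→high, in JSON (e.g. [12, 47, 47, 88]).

[3,4,5,6,6,8,8,9,10,11,16,16,22]

Per-enzyme occurrences:
  EstII ATAAG/2: at [1, 41, 49, 71, 82, 93, 102] ⇒ [3, 43, 51, 73, 84, 95, 104]
  DwuII AGTTC/2: at [11, 19, 65, 76, 118] ⇒ [13, 21, 67, 78, 120]

Pooled cuts: [3, 13, 21, 43, 51, 67, 73, 78, 84, 95, 104, 120]

Fragment lengths:
  [0,3): 3 bp
  [3,13): 10 bp
  [13,21): 8 bp
  [21,43): 22 bp
  [43,51): 8 bp
  [51,67): 16 bp
  [67,73): 6 bp
  [73,78): 5 bp
  [78,84): 6 bp
  [84,95): 11 bp
  [95,104): 9 bp
  [104,120): 16 bp
  [120,124): 4 bp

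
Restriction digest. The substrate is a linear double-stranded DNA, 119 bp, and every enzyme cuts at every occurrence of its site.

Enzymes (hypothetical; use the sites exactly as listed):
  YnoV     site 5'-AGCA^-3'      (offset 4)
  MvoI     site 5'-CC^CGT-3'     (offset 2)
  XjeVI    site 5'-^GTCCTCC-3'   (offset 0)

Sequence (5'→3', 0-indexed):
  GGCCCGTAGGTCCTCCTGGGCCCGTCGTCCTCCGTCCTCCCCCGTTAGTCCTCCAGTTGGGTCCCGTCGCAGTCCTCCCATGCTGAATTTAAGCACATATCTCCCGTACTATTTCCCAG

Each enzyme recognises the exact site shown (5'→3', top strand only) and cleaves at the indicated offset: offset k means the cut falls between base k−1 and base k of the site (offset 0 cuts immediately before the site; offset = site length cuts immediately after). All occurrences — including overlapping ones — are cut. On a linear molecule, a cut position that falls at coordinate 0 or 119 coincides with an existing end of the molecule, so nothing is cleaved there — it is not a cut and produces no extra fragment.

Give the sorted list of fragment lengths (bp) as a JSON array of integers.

Site scan:
  YnoV (AGCA, off=4): starts [91] → cuts [95]
  MvoI (CCCGT, off=2): starts [2, 20, 40, 62, 102] → cuts [4, 22, 42, 64, 104]
  XjeVI (GTCCTCC, off=0): starts [9, 26, 33, 47, 71] → cuts [9, 26, 33, 47, 71]

Pooled cuts: [4, 9, 22, 26, 33, 42, 47, 64, 71, 95, 104]

Fragments:
  [0,4): 4 bp
  [4,9): 5 bp
  [9,22): 13 bp
  [22,26): 4 bp
  [26,33): 7 bp
  [33,42): 9 bp
  [42,47): 5 bp
  [47,64): 17 bp
  [64,71): 7 bp
  [71,95): 24 bp
  [95,104): 9 bp
  [104,119): 15 bp

[4,4,5,5,7,7,9,9,13,15,17,24]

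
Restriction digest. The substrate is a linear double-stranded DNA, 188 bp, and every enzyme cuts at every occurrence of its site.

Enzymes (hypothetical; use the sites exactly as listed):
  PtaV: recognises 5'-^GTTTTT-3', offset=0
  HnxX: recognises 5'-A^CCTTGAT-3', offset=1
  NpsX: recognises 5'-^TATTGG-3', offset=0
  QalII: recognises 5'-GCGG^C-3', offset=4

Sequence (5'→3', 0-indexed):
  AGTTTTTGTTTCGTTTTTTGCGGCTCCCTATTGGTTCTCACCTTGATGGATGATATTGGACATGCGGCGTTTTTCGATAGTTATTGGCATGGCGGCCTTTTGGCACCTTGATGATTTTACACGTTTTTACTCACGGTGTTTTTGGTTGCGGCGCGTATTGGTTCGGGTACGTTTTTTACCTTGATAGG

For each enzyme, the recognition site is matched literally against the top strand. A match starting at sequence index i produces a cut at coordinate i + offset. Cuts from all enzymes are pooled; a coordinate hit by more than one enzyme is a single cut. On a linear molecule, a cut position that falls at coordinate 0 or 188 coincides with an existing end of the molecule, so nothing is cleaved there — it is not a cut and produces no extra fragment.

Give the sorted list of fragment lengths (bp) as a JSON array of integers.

[1,1,4,5,8,10,10,11,11,12,13,13,14,14,14,15,15,17]

Scan for sites:
  PtaV GTTTTT/0: at [1, 12, 68, 122, 137, 170] ⇒ [1, 12, 68, 122, 137, 170]
  HnxX ACCTTGAT/1: at [39, 104, 177] ⇒ [40, 105, 178]
  NpsX TATTGG/0: at [28, 53, 81, 155] ⇒ [28, 53, 81, 155]
  QalII GCGGC/4: at [19, 63, 91, 147] ⇒ [23, 67, 95, 151]

All cut coordinates (distinct, sorted): [1, 12, 23, 28, 40, 53, 67, 68, 81, 95, 105, 122, 137, 151, 155, 170, 178]

Fragment lengths:
  [0,1): 1 bp
  [1,12): 11 bp
  [12,23): 11 bp
  [23,28): 5 bp
  [28,40): 12 bp
  [40,53): 13 bp
  [53,67): 14 bp
  [67,68): 1 bp
  [68,81): 13 bp
  [81,95): 14 bp
  [95,105): 10 bp
  [105,122): 17 bp
  [122,137): 15 bp
  [137,151): 14 bp
  [151,155): 4 bp
  [155,170): 15 bp
  [170,178): 8 bp
  [178,188): 10 bp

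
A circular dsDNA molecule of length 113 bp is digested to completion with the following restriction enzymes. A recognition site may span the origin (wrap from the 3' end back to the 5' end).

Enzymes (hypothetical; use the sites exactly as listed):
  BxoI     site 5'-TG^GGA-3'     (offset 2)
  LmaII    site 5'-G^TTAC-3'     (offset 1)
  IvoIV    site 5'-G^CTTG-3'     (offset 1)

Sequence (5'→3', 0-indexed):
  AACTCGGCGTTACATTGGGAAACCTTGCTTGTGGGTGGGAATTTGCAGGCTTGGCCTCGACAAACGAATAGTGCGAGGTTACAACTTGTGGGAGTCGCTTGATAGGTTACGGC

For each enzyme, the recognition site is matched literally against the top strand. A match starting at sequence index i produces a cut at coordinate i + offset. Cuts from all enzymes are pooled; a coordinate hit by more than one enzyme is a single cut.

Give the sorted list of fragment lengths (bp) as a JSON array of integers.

[7,8,9,10,10,12,12,16,29]

Site scan:
  BxoI TGGGA/2: at [15, 35, 88] ⇒ [17, 37, 90]
  LmaII GTTAC/1: at [8, 77, 105] ⇒ [9, 78, 106]
  IvoIV GCTTG/1: at [26, 48, 96] ⇒ [27, 49, 97]

Pooled cuts: [9, 17, 27, 37, 49, 78, 90, 97, 106]

Fragments:
  9→17: 8 bp
  17→27: 10 bp
  27→37: 10 bp
  37→49: 12 bp
  49→78: 29 bp
  78→90: 12 bp
  90→97: 7 bp
  97→106: 9 bp
  106→9 (wrap): 113-106+9 = 16 bp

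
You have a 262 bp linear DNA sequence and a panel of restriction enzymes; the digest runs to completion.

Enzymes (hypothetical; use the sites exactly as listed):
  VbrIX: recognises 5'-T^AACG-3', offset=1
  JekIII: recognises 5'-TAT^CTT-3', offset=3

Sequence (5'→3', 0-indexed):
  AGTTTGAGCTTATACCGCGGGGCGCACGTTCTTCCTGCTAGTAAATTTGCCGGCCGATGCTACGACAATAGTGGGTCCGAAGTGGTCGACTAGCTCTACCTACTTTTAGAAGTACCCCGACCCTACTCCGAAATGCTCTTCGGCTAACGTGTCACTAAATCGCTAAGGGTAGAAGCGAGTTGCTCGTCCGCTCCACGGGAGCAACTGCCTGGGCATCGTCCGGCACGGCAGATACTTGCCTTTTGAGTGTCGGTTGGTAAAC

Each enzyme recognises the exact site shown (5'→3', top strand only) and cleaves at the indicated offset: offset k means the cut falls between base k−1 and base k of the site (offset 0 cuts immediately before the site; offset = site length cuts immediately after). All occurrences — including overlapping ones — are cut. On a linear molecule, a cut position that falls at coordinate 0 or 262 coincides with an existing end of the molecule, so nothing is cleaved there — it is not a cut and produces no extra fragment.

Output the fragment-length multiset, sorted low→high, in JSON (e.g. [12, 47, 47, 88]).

[117,145]

Site scan:
  VbrIX (TAACG, off=1): starts [144] → cuts [145]
  JekIII (TATCTT, off=3): no sites

All cut coordinates (distinct, sorted): [145]

Fragments:
  [0,145): 145 bp
  [145,262): 117 bp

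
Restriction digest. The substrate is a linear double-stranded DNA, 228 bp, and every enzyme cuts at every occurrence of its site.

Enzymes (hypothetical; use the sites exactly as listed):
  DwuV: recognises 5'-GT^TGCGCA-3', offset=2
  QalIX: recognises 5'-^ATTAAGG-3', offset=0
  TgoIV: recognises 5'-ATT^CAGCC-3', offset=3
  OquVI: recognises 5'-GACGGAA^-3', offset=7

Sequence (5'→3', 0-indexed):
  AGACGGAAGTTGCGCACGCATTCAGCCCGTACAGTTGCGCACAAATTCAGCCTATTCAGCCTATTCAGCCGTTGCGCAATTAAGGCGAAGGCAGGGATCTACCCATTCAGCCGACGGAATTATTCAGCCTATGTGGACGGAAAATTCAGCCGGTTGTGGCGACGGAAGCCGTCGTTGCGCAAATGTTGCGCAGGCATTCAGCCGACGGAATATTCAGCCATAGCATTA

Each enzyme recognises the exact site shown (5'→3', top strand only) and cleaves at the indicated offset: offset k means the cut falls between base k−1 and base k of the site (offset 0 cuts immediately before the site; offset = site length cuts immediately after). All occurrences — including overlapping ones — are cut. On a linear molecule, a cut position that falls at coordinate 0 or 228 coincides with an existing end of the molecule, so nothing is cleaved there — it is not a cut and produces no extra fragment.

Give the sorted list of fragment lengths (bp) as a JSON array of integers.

Per-enzyme occurrences:
  DwuV GTTGCGCA/2: at [8, 33, 70, 173, 184] ⇒ [10, 35, 72, 175, 186]
  QalIX ATTAAGG/0: at [78] ⇒ [78]
  TgoIV ATTCAGCC/3: at [19, 44, 53, 62, 104, 121, 143, 195, 211] ⇒ [22, 47, 56, 65, 107, 124, 146, 198, 214]
  OquVI GACGGAA/7: at [1, 112, 135, 160, 203] ⇒ [8, 119, 142, 167, 210]

All cut coordinates (distinct, sorted): [8, 10, 22, 35, 47, 56, 65, 72, 78, 107, 119, 124, 142, 146, 167, 175, 186, 198, 210, 214]

Fragments:
  [0,8): 8 bp
  [8,10): 2 bp
  [10,22): 12 bp
  [22,35): 13 bp
  [35,47): 12 bp
  [47,56): 9 bp
  [56,65): 9 bp
  [65,72): 7 bp
  [72,78): 6 bp
  [78,107): 29 bp
  [107,119): 12 bp
  [119,124): 5 bp
  [124,142): 18 bp
  [142,146): 4 bp
  [146,167): 21 bp
  [167,175): 8 bp
  [175,186): 11 bp
  [186,198): 12 bp
  [198,210): 12 bp
  [210,214): 4 bp
  [214,228): 14 bp

[2,4,4,5,6,7,8,8,9,9,11,12,12,12,12,12,13,14,18,21,29]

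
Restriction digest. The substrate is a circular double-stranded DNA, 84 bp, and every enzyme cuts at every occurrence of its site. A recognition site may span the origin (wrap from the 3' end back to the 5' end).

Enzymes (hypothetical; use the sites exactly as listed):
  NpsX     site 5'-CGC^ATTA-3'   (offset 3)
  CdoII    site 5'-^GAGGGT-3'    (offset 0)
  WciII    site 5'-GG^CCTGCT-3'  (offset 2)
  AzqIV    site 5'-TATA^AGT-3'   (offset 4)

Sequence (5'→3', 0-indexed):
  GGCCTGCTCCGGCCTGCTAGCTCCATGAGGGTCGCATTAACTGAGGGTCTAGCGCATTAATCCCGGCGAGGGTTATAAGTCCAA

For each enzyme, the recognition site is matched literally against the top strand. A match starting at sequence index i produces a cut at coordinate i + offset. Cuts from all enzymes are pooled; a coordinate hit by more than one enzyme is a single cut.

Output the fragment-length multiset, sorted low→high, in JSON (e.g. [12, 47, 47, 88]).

[7,9,9,10,10,12,13,14]

Scan for sites:
  NpsX (CGCATTA, off=3): starts [32, 52] → cuts [35, 55]
  CdoII (GAGGGT, off=0): starts [26, 42, 67] → cuts [26, 42, 67]
  WciII (GGCCTGCT, off=2): starts [0, 10] → cuts [2, 12]
  AzqIV (TATAAGT, off=4): starts [73] → cuts [77]

All cut coordinates (distinct, sorted): [2, 12, 26, 35, 42, 55, 67, 77]

Fragments:
  2→12: 10 bp
  12→26: 14 bp
  26→35: 9 bp
  35→42: 7 bp
  42→55: 13 bp
  55→67: 12 bp
  67→77: 10 bp
  77→2 (wrap): 84-77+2 = 9 bp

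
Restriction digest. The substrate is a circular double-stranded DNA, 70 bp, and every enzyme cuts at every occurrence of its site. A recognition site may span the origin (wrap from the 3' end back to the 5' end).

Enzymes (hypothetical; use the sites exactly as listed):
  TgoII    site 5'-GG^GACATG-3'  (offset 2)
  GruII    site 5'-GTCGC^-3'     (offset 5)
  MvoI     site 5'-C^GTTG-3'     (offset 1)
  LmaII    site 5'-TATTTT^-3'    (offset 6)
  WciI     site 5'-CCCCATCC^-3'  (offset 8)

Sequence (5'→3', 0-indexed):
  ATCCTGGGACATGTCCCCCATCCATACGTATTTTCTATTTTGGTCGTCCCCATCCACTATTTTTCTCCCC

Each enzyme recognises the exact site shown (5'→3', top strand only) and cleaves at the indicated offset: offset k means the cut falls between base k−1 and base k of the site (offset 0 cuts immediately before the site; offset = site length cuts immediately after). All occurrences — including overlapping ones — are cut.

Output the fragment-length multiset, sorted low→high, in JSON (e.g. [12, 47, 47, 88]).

Per-enzyme occurrences:
  TgoII (GGGACATG, off=2): starts [5] → cuts [7]
  GruII (GTCGC, off=5): no sites
  MvoI (CGTTG, off=1): no sites
  LmaII (TATTTT, off=6): starts [28, 35, 57] → cuts [34, 41, 63]
  WciI (CCCCATCC, off=8): starts [15, 47, 66] → cuts [4, 23, 55]

Pooled cuts: [4, 7, 23, 34, 41, 55, 63]

Fragments:
  4→7: 3 bp
  7→23: 16 bp
  23→34: 11 bp
  34→41: 7 bp
  41→55: 14 bp
  55→63: 8 bp
  63→4 (wrap): 70-63+4 = 11 bp

[3,7,8,11,11,14,16]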